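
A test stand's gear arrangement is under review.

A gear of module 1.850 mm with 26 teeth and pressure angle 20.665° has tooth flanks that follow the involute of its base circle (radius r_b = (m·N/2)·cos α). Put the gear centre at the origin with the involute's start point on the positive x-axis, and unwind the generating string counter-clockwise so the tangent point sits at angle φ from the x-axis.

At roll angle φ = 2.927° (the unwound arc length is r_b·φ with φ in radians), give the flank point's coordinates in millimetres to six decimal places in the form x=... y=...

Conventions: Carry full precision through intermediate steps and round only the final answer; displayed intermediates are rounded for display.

x=22.531962 y=0.001000

class = single-mesh tooth geometry [base-circle involute, m = 1.850, 26T]
pitch radius r_p = m·N/2 = 1.850·26/2 = 24.050000
base radius r_b = r_p·cos α = 24.050000·cos 20.665° = 22.502618
roll angle φ = 2.927° = 0.05108579 rad
x = r_b·(cos φ + φ·sin φ) = 22.531962
y = r_b·(sin φ − φ·cos φ) = 0.001000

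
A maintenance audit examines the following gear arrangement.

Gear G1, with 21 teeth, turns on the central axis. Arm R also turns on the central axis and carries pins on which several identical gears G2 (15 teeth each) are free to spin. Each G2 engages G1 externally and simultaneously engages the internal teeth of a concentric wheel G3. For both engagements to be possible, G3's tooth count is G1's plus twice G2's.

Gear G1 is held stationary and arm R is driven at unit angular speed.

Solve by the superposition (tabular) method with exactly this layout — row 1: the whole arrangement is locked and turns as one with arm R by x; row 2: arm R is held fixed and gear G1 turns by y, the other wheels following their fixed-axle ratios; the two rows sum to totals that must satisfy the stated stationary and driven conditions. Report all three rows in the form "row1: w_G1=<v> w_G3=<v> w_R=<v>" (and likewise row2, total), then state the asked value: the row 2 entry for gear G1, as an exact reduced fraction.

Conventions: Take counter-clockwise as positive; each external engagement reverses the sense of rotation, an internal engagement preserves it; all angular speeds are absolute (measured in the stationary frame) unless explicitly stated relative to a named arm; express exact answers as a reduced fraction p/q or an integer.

row1: w_G1=1 w_G3=1 w_R=1
row2: w_G1=-1 w_G3=7/17 w_R=0
total: w_G1=0 w_G3=24/17 w_R=1
asked value: -1

recognized (axles ride arm R): planetary set, 21/15/51 teeth
superposition row 1 [locked train]: every member turns x
row 2: sun turns y, ring = −(21/51)·y, arm 0
boundary: total ω_sun = x + y = 0 and total ω_arm = x = 1  ⇒  y = -1, x = 1
row 2 ring = −(21/51)·(-1) = 7/17
totals (row 1 + row 2): sun 1 + (-1) = 0, ring 1 + 7/17 = 24/17, arm 1 + 0 = 1
asked cell (row2, sun) = -1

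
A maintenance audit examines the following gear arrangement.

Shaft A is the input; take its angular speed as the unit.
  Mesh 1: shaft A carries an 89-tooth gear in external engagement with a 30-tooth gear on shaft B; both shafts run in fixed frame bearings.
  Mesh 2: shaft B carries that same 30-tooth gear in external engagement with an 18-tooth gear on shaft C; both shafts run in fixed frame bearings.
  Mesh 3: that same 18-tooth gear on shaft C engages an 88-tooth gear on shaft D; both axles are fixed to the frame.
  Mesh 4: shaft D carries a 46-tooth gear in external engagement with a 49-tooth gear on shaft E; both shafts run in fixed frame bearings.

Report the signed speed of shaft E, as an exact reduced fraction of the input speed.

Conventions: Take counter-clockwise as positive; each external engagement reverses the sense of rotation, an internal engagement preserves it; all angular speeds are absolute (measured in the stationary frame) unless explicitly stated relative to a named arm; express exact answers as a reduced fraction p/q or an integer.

2047/2156

4-mesh fixed-axis compound train (all bearings frame-fixed)
mesh 1 [89T→30T]: |ω|/ω_in = 1×89/30 = 89/30, sense flips to −
mesh 2 [30T→18T]: |ω|/ω_in = (89/30)×30/18 = 89/18, sense flips to +
mesh 3 [18T→88T]: |ω|/ω_in = (89/18)×18/88 = 89/88, sense flips to −
mesh 4 [46T→49T]: |ω|/ω_in = (89/88)×46/49 = 2047/2156, sense flips to +
signed output speed (× input speed) = 2047/2156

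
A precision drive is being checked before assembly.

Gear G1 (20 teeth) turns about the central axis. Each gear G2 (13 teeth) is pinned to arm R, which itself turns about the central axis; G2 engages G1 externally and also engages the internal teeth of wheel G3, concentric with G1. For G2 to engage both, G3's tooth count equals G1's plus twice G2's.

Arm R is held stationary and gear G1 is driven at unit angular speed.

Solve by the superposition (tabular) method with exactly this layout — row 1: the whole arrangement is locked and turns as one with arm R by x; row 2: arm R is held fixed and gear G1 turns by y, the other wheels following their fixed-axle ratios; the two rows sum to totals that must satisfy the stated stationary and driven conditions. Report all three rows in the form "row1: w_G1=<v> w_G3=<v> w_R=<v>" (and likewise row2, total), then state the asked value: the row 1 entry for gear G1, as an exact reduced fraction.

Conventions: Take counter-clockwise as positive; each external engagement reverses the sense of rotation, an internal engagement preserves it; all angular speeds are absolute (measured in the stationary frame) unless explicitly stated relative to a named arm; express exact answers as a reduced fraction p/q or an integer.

class = planetary set [G3 = 20+2·13 = 46; Willis about the carrier]
row 1 (train locked, turned with arm): all members turn x
row 2 — arm fixed, fixed-axis ratios: sun y, ring −(20/46)·y, arm 0
boundary: total ω_arm = x = 0 and total ω_sun = x + y = 1  ⇒  y = 1, x = 0
row 2 ring = −(20/46)·1 = -10/23
totals (row 1 + row 2): sun 0 + 1 = 1, ring 0 + (-10/23) = -10/23, arm 0 + 0 = 0
asked cell (row1, sun) = 0

row1: w_G1=0 w_G3=0 w_R=0
row2: w_G1=1 w_G3=-10/23 w_R=0
total: w_G1=1 w_G3=-10/23 w_R=0
asked value: 0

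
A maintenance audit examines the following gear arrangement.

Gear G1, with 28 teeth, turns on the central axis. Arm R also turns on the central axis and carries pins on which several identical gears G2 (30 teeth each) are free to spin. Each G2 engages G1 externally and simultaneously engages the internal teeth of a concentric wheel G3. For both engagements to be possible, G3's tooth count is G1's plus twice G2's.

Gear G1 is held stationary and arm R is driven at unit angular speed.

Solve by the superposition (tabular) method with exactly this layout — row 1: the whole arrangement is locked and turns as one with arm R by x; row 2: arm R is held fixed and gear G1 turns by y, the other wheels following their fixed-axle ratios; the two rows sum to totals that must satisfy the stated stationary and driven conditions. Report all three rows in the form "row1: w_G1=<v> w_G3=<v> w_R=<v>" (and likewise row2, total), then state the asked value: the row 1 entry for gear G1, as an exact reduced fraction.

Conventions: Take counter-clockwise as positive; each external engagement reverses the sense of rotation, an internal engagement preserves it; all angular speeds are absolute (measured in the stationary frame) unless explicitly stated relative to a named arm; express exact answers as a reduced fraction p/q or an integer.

row1: w_G1=1 w_G3=1 w_R=1
row2: w_G1=-1 w_G3=7/22 w_R=0
total: w_G1=0 w_G3=29/22 w_R=1
asked value: 1

recognized (axles ride arm R): planetary set, 28/30/88 teeth
row 1: whole set turns with the arm by x
row 2: sun turns y, ring = −(28/88)·y, arm 0
boundary: total ω_sun = x + y = 0 and total ω_arm = x = 1  ⇒  y = -1, x = 1
row 2 ring = −(28/88)·(-1) = 7/22
totals (row 1 + row 2): sun 1 + (-1) = 0, ring 1 + 7/22 = 29/22, arm 1 + 0 = 1
asked cell (row1, sun) = 1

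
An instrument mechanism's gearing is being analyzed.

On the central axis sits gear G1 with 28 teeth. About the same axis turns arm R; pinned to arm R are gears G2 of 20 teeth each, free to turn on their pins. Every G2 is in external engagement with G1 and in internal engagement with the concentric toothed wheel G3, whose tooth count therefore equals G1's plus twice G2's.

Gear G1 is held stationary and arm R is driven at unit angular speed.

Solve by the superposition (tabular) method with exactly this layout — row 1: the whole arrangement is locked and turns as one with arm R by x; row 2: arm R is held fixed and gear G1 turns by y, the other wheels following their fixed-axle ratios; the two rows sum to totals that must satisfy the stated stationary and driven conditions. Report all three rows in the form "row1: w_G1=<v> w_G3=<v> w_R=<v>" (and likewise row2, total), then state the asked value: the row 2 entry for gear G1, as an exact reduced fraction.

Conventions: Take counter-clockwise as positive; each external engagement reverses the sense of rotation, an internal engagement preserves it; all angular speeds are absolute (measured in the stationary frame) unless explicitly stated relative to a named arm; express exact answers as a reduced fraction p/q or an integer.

row1: w_G1=1 w_G3=1 w_R=1
row2: w_G1=-1 w_G3=7/17 w_R=0
total: w_G1=0 w_G3=24/17 w_R=1
asked value: -1

planetary set (28T centre, 20T on arm, 68T internal) — Willis relation
row 1: whole set turns with the arm by x
superposition row 2 [arm held]: sun y, ring −(28/68)·y, arm 0
boundary: total ω_sun = x + y = 0 and total ω_arm = x = 1  ⇒  y = -1, x = 1
row 2 ring = −(28/68)·(-1) = 7/17
totals (row 1 + row 2): sun 1 + (-1) = 0, ring 1 + 7/17 = 24/17, arm 1 + 0 = 1
asked cell (row2, sun) = -1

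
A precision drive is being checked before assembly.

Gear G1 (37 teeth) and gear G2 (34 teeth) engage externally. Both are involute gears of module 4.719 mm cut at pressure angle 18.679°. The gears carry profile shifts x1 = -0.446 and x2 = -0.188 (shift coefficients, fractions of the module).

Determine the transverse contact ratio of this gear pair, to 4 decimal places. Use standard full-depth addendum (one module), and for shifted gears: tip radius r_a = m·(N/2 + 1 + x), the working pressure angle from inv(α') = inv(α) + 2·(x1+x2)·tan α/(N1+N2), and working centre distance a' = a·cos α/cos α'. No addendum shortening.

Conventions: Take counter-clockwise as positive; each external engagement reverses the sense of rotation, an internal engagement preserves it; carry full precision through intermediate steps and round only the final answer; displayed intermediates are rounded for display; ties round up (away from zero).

topology: single-mesh involute geometry — m = 4.719, 37T/34T pair
base radii: r_b1 = 82.703131, r_b2 = 75.997472
tip radii: r_a1 = 89.915826, r_a2 = 84.054828
inv(α') = inv(18.679°) + 2·(-0.446-0.188)·tan α/(37+34) = 0.00602512  ⇒  α' = 14.89980°
a' = a·cos α / cos α' = 167.5245·cos 18.679°/cos 14.89980° = 164.222251
action lengths: √(r_a1²−r_b1²) = 35.285235, √(r_a2²−r_b2²) = 35.910978
base pitch p_b = π·m·cos α = 14.044300
CR = (35.285235 + 35.910978 − 164.222251·sin 14.89980°)/14.044300 = 2.062748
contact ratio ≈ 2.0627

2.0627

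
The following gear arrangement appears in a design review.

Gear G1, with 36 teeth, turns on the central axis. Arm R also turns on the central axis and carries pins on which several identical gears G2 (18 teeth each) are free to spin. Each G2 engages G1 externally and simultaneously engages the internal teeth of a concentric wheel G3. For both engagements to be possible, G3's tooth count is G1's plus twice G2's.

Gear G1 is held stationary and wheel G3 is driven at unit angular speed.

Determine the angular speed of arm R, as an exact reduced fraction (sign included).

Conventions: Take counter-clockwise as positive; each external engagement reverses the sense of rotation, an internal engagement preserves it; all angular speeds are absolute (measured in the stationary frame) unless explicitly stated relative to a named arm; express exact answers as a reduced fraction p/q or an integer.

2/3

class = planetary set [G3 = 36+2·18 = 72; Willis about the carrier]
ring teeth: 36 + 2·18 = 72
36(ω_sun−ω_arm) = −72(ω_ring−ω_arm),  ω_sun = 0, ω_ring = 1
36(0−ω_arm) = −72(1−ω_arm)  ⇒  108·ω_arm = 72  ⇒  ω_arm = 2/3
exact speed ratio = 2/3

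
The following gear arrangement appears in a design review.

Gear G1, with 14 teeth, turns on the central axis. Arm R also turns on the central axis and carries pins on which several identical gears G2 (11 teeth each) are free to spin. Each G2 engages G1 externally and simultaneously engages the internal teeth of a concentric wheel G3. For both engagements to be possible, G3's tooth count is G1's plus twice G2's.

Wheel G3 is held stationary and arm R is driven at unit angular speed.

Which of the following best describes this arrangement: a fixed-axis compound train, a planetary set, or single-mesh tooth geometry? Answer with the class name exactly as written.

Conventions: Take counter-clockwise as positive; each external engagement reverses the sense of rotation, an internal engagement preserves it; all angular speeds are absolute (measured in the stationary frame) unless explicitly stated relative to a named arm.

planetary set (14T centre, 11T on arm, 36T internal) — Willis relation
classification: planetary set

planetary set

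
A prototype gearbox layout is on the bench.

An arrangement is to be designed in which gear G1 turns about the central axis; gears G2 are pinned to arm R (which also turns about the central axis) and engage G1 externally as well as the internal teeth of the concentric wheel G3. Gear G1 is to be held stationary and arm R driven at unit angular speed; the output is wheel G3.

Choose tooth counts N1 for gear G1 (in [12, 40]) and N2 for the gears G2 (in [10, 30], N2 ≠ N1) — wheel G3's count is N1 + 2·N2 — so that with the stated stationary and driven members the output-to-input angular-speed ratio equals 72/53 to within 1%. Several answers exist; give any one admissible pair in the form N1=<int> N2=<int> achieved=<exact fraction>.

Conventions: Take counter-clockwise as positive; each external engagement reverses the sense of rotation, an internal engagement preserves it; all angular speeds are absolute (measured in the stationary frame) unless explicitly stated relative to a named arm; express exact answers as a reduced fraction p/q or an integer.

N1=19 N2=17 achieved=72/53

class = planetary set [ratio 72/53 wanted; Willis about the carrier]
Willis with ω_sun = 0: ω_ring/ω_arm = (N1+N3)/N3; set equal to 72/53  ⇒  N3/N1 = 1/(72/53 − 1) = 53/19
N3 = N1 + 2·N2  ⇒  N2/N1 = (N3/N1 − 1)/2 = (53/19 − 1)/2 = 17/19
smallest multiple with N1 ≥ 12 and N2 ≥ 10: k = 1  ⇒  N1 = 1·19 = 19, N2 = 1·17 = 17 (N1 ≤ 40, N2 ≤ 30, N2 ≠ N1 ✓), N3 = 19 + 2·17 = 53
check: (N1+N3)/N3 with N1 = 19, N3 = 53 gives 72/53; |achieved − target| = 0 ≤ 18/1325 ✓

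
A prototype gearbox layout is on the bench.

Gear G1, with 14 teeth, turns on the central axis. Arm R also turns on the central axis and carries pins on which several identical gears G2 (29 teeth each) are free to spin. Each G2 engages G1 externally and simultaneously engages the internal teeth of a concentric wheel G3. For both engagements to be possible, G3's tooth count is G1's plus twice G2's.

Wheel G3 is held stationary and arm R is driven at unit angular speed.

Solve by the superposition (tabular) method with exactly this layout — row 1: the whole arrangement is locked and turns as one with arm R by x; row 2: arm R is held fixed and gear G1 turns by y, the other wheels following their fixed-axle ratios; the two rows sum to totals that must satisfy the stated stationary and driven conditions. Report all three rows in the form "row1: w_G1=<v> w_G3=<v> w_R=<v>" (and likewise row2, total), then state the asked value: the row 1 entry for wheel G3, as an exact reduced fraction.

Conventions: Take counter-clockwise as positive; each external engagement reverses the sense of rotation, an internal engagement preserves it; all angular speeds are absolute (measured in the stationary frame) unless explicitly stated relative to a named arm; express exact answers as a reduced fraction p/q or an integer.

row1: w_G1=1 w_G3=1 w_R=1
row2: w_G1=36/7 w_G3=-1 w_R=0
total: w_G1=43/7 w_G3=0 w_R=1
asked value: 1

topology: planetary set — G1 14T / G2 29T / G3 72T, arm = carrier (Willis)
row 1 (train locked, turned with arm): all members turn x
row 2 (arm held, sun turns y): ω_ring = −(14/72)·y, ω_arm = 0
boundary: total ω_ring = x − (14/72)·y = 0 and total ω_arm = x = 1  ⇒  y = 36/7, x = 1
row 2 ring = −(14/72)·36/7 = -1
totals (row 1 + row 2): sun 1 + 36/7 = 43/7, ring 1 + (-1) = 0, arm 1 + 0 = 1
asked cell (row1, ring) = 1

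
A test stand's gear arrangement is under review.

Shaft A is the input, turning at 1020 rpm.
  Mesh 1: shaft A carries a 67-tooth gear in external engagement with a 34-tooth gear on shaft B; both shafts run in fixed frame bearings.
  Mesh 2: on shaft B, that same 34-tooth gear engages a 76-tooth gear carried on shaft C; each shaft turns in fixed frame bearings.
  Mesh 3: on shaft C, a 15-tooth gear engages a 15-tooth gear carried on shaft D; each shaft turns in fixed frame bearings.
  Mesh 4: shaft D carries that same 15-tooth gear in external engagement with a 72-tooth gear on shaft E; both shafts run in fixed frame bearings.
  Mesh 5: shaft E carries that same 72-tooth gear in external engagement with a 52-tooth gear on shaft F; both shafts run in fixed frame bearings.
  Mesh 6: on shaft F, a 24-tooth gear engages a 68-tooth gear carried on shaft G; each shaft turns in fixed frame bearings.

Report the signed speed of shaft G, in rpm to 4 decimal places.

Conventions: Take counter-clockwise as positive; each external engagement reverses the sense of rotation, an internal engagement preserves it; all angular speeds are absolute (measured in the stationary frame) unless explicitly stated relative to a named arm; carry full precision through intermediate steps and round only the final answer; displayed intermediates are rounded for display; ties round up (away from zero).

6-mesh fixed-axis compound train (all bearings frame-fixed)
mesh 1 [67T→34T]: ω = 1020.0000×67/34 = 2010.0000 rpm, sense flips to −
mesh 2 [34T→76T]: ω = 2010.0000×34/76 = 899.2105 rpm, sense flips to +
mesh 3 [15T→15T]: ω = 899.2105×15/15 = 899.2105 rpm, sense flips to −
mesh 4 [15T→72T]: ω = 899.2105×15/72 = 187.3355 rpm, sense flips to +
mesh 5 [72T→52T]: ω = 187.3355×72/52 = 259.3877 rpm, sense flips to −
mesh 6 [24T→68T]: ω = 259.3877×24/68 = 91.5486 rpm, sense flips to +
signed output speed = +91.5486 rpm

+91.5486 rpm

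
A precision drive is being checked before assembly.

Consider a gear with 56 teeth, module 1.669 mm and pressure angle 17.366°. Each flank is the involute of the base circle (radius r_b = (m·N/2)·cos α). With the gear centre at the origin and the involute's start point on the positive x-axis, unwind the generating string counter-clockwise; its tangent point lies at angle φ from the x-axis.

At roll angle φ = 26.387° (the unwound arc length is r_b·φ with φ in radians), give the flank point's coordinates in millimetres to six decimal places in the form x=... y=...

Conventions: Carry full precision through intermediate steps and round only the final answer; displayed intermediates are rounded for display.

class = single-mesh tooth geometry [base-circle involute, m = 1.669, 56T]
pitch radius r_p = m·N/2 = 1.669·56/2 = 46.732000
base radius r_b = r_p·cos α = 46.732000·cos 17.366° = 44.601844
roll angle φ = 26.387° = 0.46054003 rad
x = r_b·(cos φ + φ·sin φ) = 49.083942
y = r_b·(sin φ − φ·cos φ) = 1.421655

x=49.083942 y=1.421655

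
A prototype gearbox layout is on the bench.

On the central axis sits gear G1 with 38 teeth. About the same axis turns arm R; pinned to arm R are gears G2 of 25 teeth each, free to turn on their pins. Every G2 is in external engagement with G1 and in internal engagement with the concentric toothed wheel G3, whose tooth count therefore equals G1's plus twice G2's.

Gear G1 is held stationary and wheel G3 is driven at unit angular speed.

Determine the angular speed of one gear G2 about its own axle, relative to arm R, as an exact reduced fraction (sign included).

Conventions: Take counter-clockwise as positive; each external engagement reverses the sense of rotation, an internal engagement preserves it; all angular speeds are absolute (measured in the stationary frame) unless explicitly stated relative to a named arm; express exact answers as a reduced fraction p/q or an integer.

class = planetary set [G3 = 38+2·25 = 88; Willis about the carrier]
ring teeth: 38 + 2·25 = 88
38(ω_sun−ω_arm) = −88(ω_ring−ω_arm),  ω_sun = 0, ω_ring = 1
38(0−ω_arm) = −88(1−ω_arm)  ⇒  126·ω_arm = 88  ⇒  ω_arm = 44/63
sun–planet mesh: 38·(0−44/63) = −25·(ω_p−ω_arm)  ⇒  ω_p−ω_arm = 1672/1575
exact speed ratio = 1672/1575

1672/1575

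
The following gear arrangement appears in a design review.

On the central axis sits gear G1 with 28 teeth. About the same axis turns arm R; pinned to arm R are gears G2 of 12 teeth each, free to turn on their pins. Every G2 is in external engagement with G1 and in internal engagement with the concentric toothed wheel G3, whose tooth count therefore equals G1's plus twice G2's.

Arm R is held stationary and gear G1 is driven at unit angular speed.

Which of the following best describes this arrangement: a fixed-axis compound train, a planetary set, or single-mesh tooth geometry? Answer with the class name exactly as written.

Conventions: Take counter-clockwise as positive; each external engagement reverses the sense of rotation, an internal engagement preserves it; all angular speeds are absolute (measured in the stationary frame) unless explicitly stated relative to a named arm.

recognized (axles ride arm R): planetary set, 28/12/52 teeth
classification: planetary set

planetary set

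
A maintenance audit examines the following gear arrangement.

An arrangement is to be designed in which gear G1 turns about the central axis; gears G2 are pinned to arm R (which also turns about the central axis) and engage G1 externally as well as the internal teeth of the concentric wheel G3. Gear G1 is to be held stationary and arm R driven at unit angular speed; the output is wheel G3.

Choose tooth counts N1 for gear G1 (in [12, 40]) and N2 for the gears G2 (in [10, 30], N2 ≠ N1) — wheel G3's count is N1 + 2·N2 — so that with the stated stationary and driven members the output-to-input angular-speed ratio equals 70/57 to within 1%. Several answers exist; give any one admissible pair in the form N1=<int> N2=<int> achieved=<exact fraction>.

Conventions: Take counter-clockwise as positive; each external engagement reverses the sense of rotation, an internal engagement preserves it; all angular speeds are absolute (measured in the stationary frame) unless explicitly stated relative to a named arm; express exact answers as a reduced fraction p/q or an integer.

planetary set to be sized for 70/57 (Willis relation)
Willis with ω_sun = 0: ω_ring/ω_arm = (N1+N3)/N3; set equal to 70/57  ⇒  N3/N1 = 1/(70/57 − 1) = 57/13
N3 = N1 + 2·N2  ⇒  N2/N1 = (N3/N1 − 1)/2 = (57/13 − 1)/2 = 22/13
smallest multiple with N1 ≥ 12 and N2 ≥ 10: k = 1  ⇒  N1 = 1·13 = 13, N2 = 1·22 = 22 (N1 ≤ 40, N2 ≤ 30, N2 ≠ N1 ✓), N3 = 13 + 2·22 = 57
check: (N1+N3)/N3 with N1 = 13, N3 = 57 gives 70/57; |achieved − target| = 0 ≤ 7/570 ✓

N1=13 N2=22 achieved=70/57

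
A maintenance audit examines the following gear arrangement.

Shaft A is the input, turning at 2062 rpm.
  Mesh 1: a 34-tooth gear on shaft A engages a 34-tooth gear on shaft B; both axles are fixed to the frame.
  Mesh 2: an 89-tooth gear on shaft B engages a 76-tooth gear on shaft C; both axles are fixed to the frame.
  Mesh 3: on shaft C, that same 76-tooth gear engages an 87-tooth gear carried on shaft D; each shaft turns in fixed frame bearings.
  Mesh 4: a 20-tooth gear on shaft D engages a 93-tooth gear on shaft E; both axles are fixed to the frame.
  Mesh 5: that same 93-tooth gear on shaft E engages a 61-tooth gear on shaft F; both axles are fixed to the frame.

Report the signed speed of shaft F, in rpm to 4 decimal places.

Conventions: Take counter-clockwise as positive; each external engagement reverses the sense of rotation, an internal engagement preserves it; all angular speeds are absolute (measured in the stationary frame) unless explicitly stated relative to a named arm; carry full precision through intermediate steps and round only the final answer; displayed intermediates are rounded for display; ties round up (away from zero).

class = fixed-axis compound train [5 meshes; 5 ratios multiply, 5 sense flips]
mesh 1 [34T→34T]: ω = 2062.0000×34/34 = 2062.0000 rpm, sense flips to −
mesh 2 [89T→76T]: ω = 2062.0000×89/76 = 2414.7105 rpm, sense flips to +
mesh 3 [76T→87T]: ω = 2414.7105×76/87 = 2109.4023 rpm, sense flips to −
mesh 4 [20T→93T]: ω = 2109.4023×20/93 = 453.6349 rpm, sense flips to +
mesh 5 [93T→61T]: ω = 453.6349×93/61 = 691.6073 rpm, sense flips to −
signed output speed = -691.6073 rpm

-691.6073 rpm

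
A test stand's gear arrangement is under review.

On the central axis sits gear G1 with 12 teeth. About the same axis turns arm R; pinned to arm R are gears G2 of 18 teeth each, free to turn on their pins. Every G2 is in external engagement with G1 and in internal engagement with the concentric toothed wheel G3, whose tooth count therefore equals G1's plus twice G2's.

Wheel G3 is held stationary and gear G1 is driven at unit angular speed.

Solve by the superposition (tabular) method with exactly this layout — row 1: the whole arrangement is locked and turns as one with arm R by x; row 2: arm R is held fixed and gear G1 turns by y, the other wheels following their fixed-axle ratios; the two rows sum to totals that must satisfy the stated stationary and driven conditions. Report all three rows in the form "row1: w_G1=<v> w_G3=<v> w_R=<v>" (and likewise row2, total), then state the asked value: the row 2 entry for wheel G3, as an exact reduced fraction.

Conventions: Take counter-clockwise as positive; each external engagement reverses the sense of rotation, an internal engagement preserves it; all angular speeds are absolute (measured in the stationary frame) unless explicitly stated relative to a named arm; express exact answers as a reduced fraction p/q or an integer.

row1: w_G1=1/5 w_G3=1/5 w_R=1/5
row2: w_G1=4/5 w_G3=-1/5 w_R=0
total: w_G1=1 w_G3=0 w_R=1/5
asked value: -1/5

topology: planetary set — G1 12T / G2 18T / G3 48T, arm = carrier (Willis)
row 1 (train locked, turned with arm): all members turn x
row 2 — arm fixed, fixed-axis ratios: sun y, ring −(12/48)·y, arm 0
boundary: total ω_ring = x − (12/48)·y = 0 and total ω_sun = x + y = 1  ⇒  y = 4/5, x = 1/5
row 2 ring = −(12/48)·4/5 = -1/5
totals (row 1 + row 2): sun 1/5 + 4/5 = 1, ring 1/5 + (-1/5) = 0, arm 1/5 + 0 = 1/5
asked cell (row2, ring) = -1/5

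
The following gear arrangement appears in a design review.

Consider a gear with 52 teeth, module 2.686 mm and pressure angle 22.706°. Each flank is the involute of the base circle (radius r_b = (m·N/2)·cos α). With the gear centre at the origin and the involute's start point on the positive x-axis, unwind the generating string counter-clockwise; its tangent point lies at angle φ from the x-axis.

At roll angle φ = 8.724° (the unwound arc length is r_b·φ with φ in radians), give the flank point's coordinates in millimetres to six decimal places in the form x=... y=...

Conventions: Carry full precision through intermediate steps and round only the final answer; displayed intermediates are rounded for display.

topology: single-mesh involute geometry — m = 2.686, N = 52
pitch radius r_p = m·N/2 = 2.686·52/2 = 69.836000
base radius r_b = r_p·cos α = 69.836000·cos 22.706° = 64.423547
roll angle φ = 8.724° = 0.15226252 rad
x = r_b·(cos φ + φ·sin φ) = 65.166018
y = r_b·(sin φ − φ·cos φ) = 0.075630

x=65.166018 y=0.075630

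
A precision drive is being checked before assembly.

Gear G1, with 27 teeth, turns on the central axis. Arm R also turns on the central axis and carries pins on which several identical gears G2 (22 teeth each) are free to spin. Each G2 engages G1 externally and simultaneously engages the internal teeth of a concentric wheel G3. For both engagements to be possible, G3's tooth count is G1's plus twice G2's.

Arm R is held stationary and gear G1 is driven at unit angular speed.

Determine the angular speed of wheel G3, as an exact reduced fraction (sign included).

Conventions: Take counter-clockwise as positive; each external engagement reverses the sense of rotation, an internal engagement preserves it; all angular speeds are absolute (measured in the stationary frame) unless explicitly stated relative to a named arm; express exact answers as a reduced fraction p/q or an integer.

-27/71

class = planetary set [G3 = 27+2·22 = 71; Willis about the carrier]
ring teeth: 27 + 2·22 = 71
27(ω_sun−ω_arm) = −71(ω_ring−ω_arm),  ω_arm = 0, ω_sun = 1
ω_ring = 0 − (27/71)(1−0) = -27/71
exact speed ratio = -27/71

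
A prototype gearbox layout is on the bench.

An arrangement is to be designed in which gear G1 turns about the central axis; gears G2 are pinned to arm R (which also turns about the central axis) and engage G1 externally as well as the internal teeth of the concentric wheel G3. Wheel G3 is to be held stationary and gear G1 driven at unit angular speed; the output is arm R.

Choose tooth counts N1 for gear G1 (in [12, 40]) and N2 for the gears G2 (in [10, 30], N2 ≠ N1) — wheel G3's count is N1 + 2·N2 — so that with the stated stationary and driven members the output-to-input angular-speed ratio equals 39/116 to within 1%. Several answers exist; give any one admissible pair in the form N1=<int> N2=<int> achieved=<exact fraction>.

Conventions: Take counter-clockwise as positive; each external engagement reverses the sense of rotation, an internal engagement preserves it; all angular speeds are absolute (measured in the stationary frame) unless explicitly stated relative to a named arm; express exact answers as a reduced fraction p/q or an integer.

class = planetary set [ratio 39/116 wanted; Willis about the carrier]
Willis with ω_ring = 0: ω_arm/ω_sun = N1/(N1+N3); set equal to 39/116  ⇒  N3/N1 = 1/(39/116) − 1 = 77/39
N3 = N1 + 2·N2  ⇒  N2/N1 = (N3/N1 − 1)/2 = (77/39 − 1)/2 = 19/39
smallest multiple with N1 ≥ 12 and N2 ≥ 10: k = 1  ⇒  N1 = 1·39 = 39, N2 = 1·19 = 19 (N1 ≤ 40, N2 ≤ 30, N2 ≠ N1 ✓), N3 = 39 + 2·19 = 77
check: N1/(N1+N3) with N1 = 39, N3 = 77 gives 39/116; |achieved − target| = 0 ≤ 39/11600 ✓

N1=39 N2=19 achieved=39/116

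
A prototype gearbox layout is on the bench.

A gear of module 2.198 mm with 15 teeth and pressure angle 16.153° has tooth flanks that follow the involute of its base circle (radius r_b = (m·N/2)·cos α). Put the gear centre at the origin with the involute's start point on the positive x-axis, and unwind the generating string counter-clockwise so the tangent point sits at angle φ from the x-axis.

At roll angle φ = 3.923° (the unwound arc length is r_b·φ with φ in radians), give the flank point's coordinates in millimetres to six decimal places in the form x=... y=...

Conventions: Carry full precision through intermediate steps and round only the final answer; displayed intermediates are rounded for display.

x=15.871281 y=0.001693

class = single-mesh tooth geometry [base-circle involute, m = 2.198, 15T]
pitch radius r_p = m·N/2 = 2.198·15/2 = 16.485000
base radius r_b = r_p·cos α = 16.485000·cos 16.153° = 15.834209
roll angle φ = 3.923° = 0.06846927 rad
x = r_b·(cos φ + φ·sin φ) = 15.871281
y = r_b·(sin φ − φ·cos φ) = 0.001693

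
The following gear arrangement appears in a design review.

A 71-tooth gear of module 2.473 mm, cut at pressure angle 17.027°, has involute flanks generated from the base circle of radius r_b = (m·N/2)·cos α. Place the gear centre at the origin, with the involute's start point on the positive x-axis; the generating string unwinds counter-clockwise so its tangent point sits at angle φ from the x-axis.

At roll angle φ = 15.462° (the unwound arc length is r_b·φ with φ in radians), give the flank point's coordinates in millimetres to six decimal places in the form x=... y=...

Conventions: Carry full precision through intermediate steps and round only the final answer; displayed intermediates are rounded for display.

x=86.944524 y=0.545919

class = single-mesh tooth geometry [base-circle involute, m = 2.473, 71T]
pitch radius r_p = m·N/2 = 2.473·71/2 = 87.791500
base radius r_b = r_p·cos α = 87.791500·cos 17.027° = 83.943324
roll angle φ = 15.462° = 0.26986281 rad
x = r_b·(cos φ + φ·sin φ) = 86.944524
y = r_b·(sin φ − φ·cos φ) = 0.545919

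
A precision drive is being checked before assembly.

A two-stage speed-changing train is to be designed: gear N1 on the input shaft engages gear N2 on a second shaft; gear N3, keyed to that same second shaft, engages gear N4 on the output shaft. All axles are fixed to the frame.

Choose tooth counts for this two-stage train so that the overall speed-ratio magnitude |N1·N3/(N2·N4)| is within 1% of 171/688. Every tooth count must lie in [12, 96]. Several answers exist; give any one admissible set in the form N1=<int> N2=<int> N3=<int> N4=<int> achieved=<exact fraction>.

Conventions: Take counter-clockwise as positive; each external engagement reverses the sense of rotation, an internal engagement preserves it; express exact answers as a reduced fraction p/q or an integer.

2-stage fixed-axis compound train for ratio 171/688
target = 171/688 in lowest terms: an exact hit needs N1·N3 = k·171 and N2·N4 = k·688 for one integer k, every count in [12, 96]; additionally prefer no 1:1 stage (N1 ≠ N2, N3 ≠ N4)
k = 1: no 1:1-free in-range split of k·171 and k·688 into factor pairs; take k = 2
k = 2: N1·N3 = 342 = 18·19, N2·N4 = 1376 = 16·86
achieved = 18·19/(16·86) = 171/688; |achieved − target| = 0 ≤ 171/68800 ✓

N1=18 N2=16 N3=19 N4=86 achieved=171/688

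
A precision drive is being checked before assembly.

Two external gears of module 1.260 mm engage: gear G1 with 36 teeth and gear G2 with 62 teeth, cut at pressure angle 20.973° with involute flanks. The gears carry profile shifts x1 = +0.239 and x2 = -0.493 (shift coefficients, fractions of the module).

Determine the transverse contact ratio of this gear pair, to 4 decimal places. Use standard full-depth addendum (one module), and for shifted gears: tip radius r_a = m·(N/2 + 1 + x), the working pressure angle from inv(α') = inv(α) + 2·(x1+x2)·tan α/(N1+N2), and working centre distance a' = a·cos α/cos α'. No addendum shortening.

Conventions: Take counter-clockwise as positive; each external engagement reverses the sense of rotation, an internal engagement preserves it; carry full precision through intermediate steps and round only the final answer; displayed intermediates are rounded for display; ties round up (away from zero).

recognized (one external pair, fixed centres): single-mesh tooth geometry, m = 1.260, N1 = 36, N2 = 62
base radii: r_b1 = 21.177432, r_b2 = 36.472244
tip radii: r_a1 = 24.241140, r_a2 = 39.698820
inv(α') = inv(20.973°) + 2·(+0.239-0.493)·tan α/(36+62) = 0.01528853  ⇒  α' = 20.16467°
a' = a·cos α / cos α' = 61.7400·cos 20.973°/cos 20.16467° = 61.413998
action lengths: √(r_a1²−r_b1²) = 11.796154, √(r_a2²−r_b2²) = 15.677109
base pitch p_b = π·m·cos α = 3.696159
CR = (11.796154 + 15.677109 − 61.413998·sin 20.16467°)/3.696159 = 1.705194
contact ratio ≈ 1.7052

1.7052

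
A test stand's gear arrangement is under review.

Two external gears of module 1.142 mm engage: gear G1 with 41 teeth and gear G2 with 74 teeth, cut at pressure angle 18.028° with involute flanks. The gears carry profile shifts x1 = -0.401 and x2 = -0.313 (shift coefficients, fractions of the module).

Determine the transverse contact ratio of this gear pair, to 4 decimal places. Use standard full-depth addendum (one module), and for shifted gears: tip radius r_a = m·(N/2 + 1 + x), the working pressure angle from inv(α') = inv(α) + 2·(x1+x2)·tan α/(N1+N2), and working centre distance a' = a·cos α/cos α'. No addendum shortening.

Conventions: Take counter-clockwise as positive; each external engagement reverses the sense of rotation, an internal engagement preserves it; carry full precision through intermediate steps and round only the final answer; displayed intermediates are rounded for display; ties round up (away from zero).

topology: single-mesh involute geometry — m = 1.142, 41T/74T pair
base radii: r_b1 = 22.261646, r_b2 = 40.179556
tip radii: r_a1 = 24.095058, r_a2 = 43.038554
inv(α') = inv(18.028°) + 2·(-0.401-0.313)·tan α/(41+74) = 0.00677074  ⇒  α' = 15.47929°
a' = a·cos α / cos α' = 65.6650·cos 18.028°/cos 15.47929° = 64.791380
action lengths: √(r_a1²−r_b1²) = 9.219053, √(r_a2²−r_b2²) = 15.424668
base pitch p_b = π·m·cos α = 3.411562
CR = (9.219053 + 15.424668 − 64.791380·sin 15.47929°)/3.411562 = 2.154893
contact ratio ≈ 2.1549

2.1549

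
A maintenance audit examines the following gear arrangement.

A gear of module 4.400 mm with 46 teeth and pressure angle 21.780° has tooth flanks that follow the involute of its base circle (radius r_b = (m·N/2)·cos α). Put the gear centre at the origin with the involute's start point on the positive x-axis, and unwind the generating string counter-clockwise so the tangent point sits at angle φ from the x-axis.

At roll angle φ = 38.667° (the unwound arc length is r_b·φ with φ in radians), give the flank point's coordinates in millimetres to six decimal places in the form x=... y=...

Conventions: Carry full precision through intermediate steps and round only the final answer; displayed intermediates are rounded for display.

topology: single-mesh involute geometry — m = 4.400, N = 46
pitch radius r_p = m·N/2 = 4.400·46/2 = 101.200000
base radius r_b = r_p·cos α = 101.200000·cos 21.780° = 93.975879
roll angle φ = 38.667° = 0.67486646 rad
x = r_b·(cos φ + φ·sin φ) = 113.000569
y = r_b·(sin φ − φ·cos φ) = 9.196837

x=113.000569 y=9.196837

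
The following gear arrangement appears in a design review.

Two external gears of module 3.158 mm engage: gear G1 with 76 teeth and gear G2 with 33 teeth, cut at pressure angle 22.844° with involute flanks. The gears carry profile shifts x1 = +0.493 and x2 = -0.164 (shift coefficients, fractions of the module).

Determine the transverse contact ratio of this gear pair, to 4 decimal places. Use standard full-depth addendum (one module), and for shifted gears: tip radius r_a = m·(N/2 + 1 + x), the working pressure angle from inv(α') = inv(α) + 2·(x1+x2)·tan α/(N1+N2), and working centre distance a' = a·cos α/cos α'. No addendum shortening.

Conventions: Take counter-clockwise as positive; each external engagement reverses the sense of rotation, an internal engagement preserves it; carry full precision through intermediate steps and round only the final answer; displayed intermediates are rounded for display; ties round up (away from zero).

topology: single-mesh involute geometry — m = 3.158, 76T/33T pair
base radii: r_b1 = 110.591521, r_b2 = 48.020003
tip radii: r_a1 = 124.718894, r_a2 = 54.747088
inv(α') = inv(22.844°) + 2·(+0.493-0.164)·tan α/(76+33) = 0.02510526  ⇒  α' = 23.63408°
a' = a·cos α / cos α' = 172.1110·cos 22.844°/cos 23.63408° = 173.133163
action lengths: √(r_a1²−r_b1²) = 57.656899, √(r_a2²−r_b2²) = 26.293022
base pitch p_b = π·m·cos α = 9.142987
CR = (57.656899 + 26.293022 − 173.133163·sin 23.63408°)/9.142987 = 1.590495
contact ratio ≈ 1.5905

1.5905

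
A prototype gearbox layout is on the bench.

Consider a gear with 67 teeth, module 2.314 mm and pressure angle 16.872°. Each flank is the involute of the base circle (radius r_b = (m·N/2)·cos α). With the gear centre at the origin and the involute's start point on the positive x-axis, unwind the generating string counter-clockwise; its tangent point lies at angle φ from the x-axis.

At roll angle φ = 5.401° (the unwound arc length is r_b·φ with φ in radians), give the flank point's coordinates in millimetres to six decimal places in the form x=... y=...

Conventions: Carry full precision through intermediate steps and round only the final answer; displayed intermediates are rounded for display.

topology: single-mesh involute geometry — m = 2.314, N = 67
pitch radius r_p = m·N/2 = 2.314·67/2 = 77.519000
base radius r_b = r_p·cos α = 77.519000·cos 16.872° = 74.182236
roll angle φ = 5.401° = 0.09426523 rad
x = r_b·(cos φ + φ·sin φ) = 74.511093
y = r_b·(sin φ − φ·cos φ) = 0.020694

x=74.511093 y=0.020694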